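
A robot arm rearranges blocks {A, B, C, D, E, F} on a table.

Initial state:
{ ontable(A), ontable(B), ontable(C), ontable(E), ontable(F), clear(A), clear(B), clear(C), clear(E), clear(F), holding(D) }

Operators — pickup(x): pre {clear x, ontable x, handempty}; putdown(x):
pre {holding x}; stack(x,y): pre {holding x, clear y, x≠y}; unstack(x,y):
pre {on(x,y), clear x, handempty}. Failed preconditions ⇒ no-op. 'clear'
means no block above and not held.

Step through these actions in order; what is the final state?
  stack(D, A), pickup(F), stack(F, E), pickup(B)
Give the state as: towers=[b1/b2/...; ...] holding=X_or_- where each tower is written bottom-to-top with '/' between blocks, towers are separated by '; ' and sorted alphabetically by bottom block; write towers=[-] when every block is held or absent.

step 1 (stack(D, A)): towers=[A/D; B; C; E; F] holding=-
step 2 (pickup(F)): towers=[A/D; B; C; E] holding=F
step 3 (stack(F, E)): towers=[A/D; B; C; E/F] holding=-
step 4 (pickup(B)): towers=[A/D; C; E/F] holding=B

towers=[A/D; C; E/F] holding=B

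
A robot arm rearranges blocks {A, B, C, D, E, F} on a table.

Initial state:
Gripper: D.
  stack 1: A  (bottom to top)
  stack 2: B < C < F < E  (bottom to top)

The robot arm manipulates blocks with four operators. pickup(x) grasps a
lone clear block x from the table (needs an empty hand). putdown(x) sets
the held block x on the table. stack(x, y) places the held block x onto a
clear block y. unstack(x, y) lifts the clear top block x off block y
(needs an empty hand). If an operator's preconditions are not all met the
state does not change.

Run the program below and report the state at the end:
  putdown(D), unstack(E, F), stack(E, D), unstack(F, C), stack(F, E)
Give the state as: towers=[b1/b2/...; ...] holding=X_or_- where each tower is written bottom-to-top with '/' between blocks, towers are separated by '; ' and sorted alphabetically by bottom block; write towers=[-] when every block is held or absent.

towers=[A; B/C; D/E/F] holding=-

step 1 (putdown(D)): towers=[A; B/C/F/E; D] holding=-
step 2 (unstack(E, F)): towers=[A; B/C/F; D] holding=E
step 3 (stack(E, D)): towers=[A; B/C/F; D/E] holding=-
step 4 (unstack(F, C)): towers=[A; B/C; D/E] holding=F
step 5 (stack(F, E)): towers=[A; B/C; D/E/F] holding=-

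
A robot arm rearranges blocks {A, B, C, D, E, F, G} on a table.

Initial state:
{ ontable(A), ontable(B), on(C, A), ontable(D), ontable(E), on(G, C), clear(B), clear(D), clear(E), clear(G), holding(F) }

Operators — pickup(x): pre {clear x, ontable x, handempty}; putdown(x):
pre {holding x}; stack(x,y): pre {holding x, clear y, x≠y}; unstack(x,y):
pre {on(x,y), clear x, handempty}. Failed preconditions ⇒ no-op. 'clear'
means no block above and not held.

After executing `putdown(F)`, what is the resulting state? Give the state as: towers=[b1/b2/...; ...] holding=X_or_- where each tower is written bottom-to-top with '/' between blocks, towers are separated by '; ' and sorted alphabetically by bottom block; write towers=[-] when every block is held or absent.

towers=[A/C/G; B; D; E; F] holding=-

before: towers=[A/C/G; B; D; E] holding=F
pre[putdown(F)]: holding(F) yes
all met → apply putdown(F)
after:  towers=[A/C/G; B; D; E; F] holding=-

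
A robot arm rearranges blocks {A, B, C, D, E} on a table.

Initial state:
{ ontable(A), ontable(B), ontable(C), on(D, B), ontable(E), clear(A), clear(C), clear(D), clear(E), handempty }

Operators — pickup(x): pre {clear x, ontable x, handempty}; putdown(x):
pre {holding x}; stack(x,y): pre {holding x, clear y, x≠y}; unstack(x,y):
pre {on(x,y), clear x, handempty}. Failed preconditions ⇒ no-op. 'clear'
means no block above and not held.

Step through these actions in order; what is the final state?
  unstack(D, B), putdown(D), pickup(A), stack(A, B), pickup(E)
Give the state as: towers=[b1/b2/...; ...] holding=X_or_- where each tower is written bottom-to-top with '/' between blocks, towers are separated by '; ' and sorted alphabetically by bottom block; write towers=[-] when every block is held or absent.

step 1 (unstack(D, B)): towers=[A; B; C; E] holding=D
step 2 (putdown(D)): towers=[A; B; C; D; E] holding=-
step 3 (pickup(A)): towers=[B; C; D; E] holding=A
step 4 (stack(A, B)): towers=[B/A; C; D; E] holding=-
step 5 (pickup(E)): towers=[B/A; C; D] holding=E

towers=[B/A; C; D] holding=E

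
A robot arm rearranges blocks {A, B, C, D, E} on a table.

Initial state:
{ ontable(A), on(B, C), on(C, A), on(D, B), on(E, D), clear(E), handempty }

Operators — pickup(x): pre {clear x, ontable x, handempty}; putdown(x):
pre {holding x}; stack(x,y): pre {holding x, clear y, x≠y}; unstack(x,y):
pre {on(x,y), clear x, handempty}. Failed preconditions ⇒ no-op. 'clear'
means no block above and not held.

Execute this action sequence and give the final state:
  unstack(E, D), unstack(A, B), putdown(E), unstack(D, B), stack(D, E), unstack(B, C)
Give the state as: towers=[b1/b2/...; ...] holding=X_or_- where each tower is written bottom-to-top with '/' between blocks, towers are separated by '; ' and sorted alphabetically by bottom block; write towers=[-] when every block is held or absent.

step 1 (unstack(E, D)): towers=[A/C/B/D] holding=E
step 2 (unstack(A, B)) [no-op]: towers=[A/C/B/D] holding=E
step 3 (putdown(E)): towers=[A/C/B/D; E] holding=-
step 4 (unstack(D, B)): towers=[A/C/B; E] holding=D
step 5 (stack(D, E)): towers=[A/C/B; E/D] holding=-
step 6 (unstack(B, C)): towers=[A/C; E/D] holding=B

towers=[A/C; E/D] holding=B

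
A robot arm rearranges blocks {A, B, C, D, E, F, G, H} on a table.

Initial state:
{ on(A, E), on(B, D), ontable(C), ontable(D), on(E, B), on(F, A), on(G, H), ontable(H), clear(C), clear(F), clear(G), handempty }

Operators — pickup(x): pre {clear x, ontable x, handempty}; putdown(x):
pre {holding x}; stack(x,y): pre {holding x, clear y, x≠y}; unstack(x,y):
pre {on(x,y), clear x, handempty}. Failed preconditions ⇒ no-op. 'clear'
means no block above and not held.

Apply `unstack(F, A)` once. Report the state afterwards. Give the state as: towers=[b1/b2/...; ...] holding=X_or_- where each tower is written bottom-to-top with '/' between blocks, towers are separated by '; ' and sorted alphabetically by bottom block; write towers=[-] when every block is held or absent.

towers=[C; D/B/E/A; H/G] holding=F

before: towers=[C; D/B/E/A/F; H/G] holding=-
pre[unstack(F, A)]: on(F,A) yes, clear(F) yes, handempty yes
all met → apply unstack(F, A)
after:  towers=[C; D/B/E/A; H/G] holding=F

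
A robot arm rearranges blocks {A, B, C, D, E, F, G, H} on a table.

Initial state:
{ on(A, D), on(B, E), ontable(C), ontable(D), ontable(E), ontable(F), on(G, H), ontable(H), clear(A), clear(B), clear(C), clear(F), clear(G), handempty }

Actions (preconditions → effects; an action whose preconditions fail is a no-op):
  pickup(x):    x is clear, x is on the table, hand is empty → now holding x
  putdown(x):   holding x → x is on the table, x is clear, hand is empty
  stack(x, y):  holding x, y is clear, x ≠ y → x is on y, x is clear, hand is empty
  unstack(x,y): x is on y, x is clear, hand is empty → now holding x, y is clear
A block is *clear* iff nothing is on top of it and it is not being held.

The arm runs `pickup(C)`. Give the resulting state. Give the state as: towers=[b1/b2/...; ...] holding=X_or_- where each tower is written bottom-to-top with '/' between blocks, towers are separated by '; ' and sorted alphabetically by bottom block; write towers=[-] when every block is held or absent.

before: towers=[C; D/A; E/B; F; H/G] holding=-
pre[pickup(C)]: clear(C) ok, ontable(C) ok, handempty ok
all met → apply pickup(C)
after:  towers=[D/A; E/B; F; H/G] holding=C

towers=[D/A; E/B; F; H/G] holding=C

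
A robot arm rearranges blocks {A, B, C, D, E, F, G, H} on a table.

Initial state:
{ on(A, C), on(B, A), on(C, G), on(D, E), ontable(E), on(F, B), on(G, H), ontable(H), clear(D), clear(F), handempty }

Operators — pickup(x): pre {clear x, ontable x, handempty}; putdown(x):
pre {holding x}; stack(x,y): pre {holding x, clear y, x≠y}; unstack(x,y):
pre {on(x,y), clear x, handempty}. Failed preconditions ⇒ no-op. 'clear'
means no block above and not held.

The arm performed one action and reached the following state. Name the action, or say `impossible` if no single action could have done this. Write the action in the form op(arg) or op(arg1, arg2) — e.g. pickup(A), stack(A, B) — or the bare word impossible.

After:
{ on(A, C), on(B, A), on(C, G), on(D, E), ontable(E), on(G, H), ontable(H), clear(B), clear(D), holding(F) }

target: towers=[E/D; H/G/C/A/B] holding=F
     unstack(F, B) → towers=[E/D; H/G/C/A/B] holding=F  ← match
     unstack(D, E) → towers=[E; H/G/C/A/B/F] holding=D

unstack(F, B)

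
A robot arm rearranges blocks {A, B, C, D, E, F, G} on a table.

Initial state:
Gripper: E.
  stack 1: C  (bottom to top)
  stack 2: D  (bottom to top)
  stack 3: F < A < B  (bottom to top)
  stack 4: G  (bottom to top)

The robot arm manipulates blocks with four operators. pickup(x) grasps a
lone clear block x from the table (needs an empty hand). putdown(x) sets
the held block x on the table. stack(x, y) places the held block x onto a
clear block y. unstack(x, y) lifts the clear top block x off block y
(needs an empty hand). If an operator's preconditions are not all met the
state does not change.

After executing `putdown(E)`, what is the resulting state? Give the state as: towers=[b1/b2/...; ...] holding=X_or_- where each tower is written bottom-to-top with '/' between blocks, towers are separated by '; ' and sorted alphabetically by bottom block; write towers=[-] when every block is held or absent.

before: towers=[C; D; F/A/B; G] holding=E
pre[putdown(E)]: holding(E) yes
all met → apply putdown(E)
after:  towers=[C; D; E; F/A/B; G] holding=-

towers=[C; D; E; F/A/B; G] holding=-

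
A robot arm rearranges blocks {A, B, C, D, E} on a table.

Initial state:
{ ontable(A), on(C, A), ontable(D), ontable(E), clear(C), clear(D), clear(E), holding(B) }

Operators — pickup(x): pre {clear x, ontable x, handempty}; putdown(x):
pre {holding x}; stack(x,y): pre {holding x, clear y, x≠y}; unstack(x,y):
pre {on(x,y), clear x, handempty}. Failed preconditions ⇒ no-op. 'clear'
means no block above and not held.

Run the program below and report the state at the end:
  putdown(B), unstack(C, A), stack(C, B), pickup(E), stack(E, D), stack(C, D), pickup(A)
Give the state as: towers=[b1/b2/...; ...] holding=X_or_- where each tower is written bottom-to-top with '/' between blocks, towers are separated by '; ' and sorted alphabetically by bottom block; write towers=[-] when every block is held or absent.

towers=[B/C; D/E] holding=A

step 1 (putdown(B)): towers=[A/C; B; D; E] holding=-
step 2 (unstack(C, A)): towers=[A; B; D; E] holding=C
step 3 (stack(C, B)): towers=[A; B/C; D; E] holding=-
step 4 (pickup(E)): towers=[A; B/C; D] holding=E
step 5 (stack(E, D)): towers=[A; B/C; D/E] holding=-
step 6 (stack(C, D)) [no-op]: towers=[A; B/C; D/E] holding=-
step 7 (pickup(A)): towers=[B/C; D/E] holding=A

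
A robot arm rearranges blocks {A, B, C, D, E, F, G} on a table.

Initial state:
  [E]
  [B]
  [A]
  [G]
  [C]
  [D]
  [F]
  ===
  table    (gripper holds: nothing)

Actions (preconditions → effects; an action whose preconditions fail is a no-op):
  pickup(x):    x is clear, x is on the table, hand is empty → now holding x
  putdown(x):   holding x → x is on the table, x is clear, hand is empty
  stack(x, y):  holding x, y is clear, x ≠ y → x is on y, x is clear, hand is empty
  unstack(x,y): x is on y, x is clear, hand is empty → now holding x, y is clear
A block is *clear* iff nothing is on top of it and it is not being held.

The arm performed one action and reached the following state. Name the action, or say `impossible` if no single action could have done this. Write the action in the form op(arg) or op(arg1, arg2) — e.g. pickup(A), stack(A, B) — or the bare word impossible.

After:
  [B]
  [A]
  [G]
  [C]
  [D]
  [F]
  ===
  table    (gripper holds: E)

target: towers=[F/D/C/G/A/B] holding=E
     unstack(E, B) → towers=[F/D/C/G/A/B] holding=E  ← match

unstack(E, B)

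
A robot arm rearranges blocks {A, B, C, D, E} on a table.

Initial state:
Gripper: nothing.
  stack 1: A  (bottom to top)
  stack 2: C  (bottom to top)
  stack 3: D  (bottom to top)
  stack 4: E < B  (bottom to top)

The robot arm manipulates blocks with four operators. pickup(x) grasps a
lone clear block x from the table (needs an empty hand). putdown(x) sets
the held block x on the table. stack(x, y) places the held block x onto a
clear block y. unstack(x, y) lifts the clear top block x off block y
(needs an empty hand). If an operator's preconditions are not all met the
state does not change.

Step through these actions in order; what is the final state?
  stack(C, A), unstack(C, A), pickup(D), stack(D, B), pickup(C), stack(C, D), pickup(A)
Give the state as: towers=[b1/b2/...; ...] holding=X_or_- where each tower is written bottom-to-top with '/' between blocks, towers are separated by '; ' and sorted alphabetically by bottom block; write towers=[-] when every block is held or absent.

step 1 (stack(C, A)) [no-op]: towers=[A; C; D; E/B] holding=-
step 2 (unstack(C, A)) [no-op]: towers=[A; C; D; E/B] holding=-
step 3 (pickup(D)): towers=[A; C; E/B] holding=D
step 4 (stack(D, B)): towers=[A; C; E/B/D] holding=-
step 5 (pickup(C)): towers=[A; E/B/D] holding=C
step 6 (stack(C, D)): towers=[A; E/B/D/C] holding=-
step 7 (pickup(A)): towers=[E/B/D/C] holding=A

towers=[E/B/D/C] holding=A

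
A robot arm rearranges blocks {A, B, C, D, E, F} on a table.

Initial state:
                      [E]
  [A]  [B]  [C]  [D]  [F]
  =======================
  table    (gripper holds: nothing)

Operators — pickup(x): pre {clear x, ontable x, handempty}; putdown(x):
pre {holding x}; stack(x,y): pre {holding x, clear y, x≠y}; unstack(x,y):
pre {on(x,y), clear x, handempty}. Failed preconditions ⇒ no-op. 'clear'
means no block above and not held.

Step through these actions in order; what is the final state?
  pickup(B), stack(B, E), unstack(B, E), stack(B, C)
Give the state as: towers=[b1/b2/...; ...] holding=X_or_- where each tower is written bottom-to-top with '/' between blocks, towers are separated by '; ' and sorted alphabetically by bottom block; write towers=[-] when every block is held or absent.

step 1 (pickup(B)): towers=[A; C; D; F/E] holding=B
step 2 (stack(B, E)): towers=[A; C; D; F/E/B] holding=-
step 3 (unstack(B, E)): towers=[A; C; D; F/E] holding=B
step 4 (stack(B, C)): towers=[A; C/B; D; F/E] holding=-

towers=[A; C/B; D; F/E] holding=-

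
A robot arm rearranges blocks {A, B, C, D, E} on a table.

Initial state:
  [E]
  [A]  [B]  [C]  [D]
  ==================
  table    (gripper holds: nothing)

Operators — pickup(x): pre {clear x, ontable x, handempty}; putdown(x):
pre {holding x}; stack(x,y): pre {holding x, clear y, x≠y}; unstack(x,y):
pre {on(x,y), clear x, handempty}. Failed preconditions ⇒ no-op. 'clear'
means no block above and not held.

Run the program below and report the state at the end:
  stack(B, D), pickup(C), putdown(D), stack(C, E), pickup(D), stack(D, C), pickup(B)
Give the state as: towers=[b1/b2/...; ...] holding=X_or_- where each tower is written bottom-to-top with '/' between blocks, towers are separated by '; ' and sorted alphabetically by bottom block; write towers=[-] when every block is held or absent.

towers=[A/E/C/D] holding=B

step 1 (stack(B, D)) [no-op]: towers=[A/E; B; C; D] holding=-
step 2 (pickup(C)): towers=[A/E; B; D] holding=C
step 3 (putdown(D)) [no-op]: towers=[A/E; B; D] holding=C
step 4 (stack(C, E)): towers=[A/E/C; B; D] holding=-
step 5 (pickup(D)): towers=[A/E/C; B] holding=D
step 6 (stack(D, C)): towers=[A/E/C/D; B] holding=-
step 7 (pickup(B)): towers=[A/E/C/D] holding=B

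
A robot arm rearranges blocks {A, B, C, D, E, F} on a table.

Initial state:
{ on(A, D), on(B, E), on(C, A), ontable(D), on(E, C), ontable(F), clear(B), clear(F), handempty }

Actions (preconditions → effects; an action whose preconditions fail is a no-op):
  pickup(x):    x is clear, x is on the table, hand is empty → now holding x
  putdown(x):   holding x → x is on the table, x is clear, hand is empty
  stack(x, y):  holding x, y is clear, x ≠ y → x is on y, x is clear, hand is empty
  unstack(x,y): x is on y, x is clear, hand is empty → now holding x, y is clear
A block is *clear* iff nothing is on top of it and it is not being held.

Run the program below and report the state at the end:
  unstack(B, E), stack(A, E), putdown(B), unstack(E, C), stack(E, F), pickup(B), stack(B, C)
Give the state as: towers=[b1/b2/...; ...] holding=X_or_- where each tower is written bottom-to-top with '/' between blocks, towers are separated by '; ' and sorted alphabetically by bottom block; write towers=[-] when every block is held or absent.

step 1 (unstack(B, E)): towers=[D/A/C/E; F] holding=B
step 2 (stack(A, E)) [no-op]: towers=[D/A/C/E; F] holding=B
step 3 (putdown(B)): towers=[B; D/A/C/E; F] holding=-
step 4 (unstack(E, C)): towers=[B; D/A/C; F] holding=E
step 5 (stack(E, F)): towers=[B; D/A/C; F/E] holding=-
step 6 (pickup(B)): towers=[D/A/C; F/E] holding=B
step 7 (stack(B, C)): towers=[D/A/C/B; F/E] holding=-

towers=[D/A/C/B; F/E] holding=-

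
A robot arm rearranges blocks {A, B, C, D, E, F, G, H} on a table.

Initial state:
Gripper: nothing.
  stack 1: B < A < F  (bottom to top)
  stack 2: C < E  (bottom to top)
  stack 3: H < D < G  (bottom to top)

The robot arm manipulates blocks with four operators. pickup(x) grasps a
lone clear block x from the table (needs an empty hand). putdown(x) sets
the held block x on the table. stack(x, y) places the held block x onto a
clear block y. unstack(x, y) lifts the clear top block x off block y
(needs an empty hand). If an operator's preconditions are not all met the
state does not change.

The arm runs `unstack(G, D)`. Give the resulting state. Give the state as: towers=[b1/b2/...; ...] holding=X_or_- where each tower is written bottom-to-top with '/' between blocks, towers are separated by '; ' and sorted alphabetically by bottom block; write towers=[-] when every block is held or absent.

before: towers=[B/A/F; C/E; H/D/G] holding=-
pre[unstack(G, D)]: on(G,D) yes, clear(G) yes, handempty yes
all met → apply unstack(G, D)
after:  towers=[B/A/F; C/E; H/D] holding=G

towers=[B/A/F; C/E; H/D] holding=G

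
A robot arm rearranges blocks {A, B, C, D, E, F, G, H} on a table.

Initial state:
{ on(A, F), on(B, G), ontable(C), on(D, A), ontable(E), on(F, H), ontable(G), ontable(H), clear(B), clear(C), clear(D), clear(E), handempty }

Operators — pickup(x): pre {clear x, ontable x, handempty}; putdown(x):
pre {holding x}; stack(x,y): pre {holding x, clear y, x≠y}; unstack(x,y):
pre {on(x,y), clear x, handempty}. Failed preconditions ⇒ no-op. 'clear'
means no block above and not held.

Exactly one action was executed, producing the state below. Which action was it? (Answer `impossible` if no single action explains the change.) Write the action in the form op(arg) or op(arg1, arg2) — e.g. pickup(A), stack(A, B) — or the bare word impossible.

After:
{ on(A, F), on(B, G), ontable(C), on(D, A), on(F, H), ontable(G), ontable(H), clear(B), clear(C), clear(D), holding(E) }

pickup(E)

target: towers=[C; G/B; H/F/A/D] holding=E
         pickup(E) → towers=[C; G/B; H/F/A/D] holding=E  ← match
     unstack(B, G) → towers=[C; E; G; H/F/A/D] holding=B
     unstack(D, A) → towers=[C; E; G/B; H/F/A] holding=D
         pickup(C) → towers=[E; G/B; H/F/A/D] holding=C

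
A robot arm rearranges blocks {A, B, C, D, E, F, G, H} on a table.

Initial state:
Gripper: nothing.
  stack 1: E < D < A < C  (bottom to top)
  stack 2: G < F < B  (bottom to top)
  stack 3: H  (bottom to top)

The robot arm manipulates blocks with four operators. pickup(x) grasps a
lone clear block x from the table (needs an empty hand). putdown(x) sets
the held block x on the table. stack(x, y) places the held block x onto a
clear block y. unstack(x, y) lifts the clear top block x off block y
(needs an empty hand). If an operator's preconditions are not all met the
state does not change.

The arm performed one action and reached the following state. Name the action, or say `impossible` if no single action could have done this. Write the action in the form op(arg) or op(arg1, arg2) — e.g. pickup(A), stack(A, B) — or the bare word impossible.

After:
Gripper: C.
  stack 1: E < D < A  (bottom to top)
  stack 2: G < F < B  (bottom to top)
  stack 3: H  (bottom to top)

unstack(C, A)

target: towers=[E/D/A; G/F/B; H] holding=C
         pickup(H) → towers=[E/D/A/C; G/F/B] holding=H
     unstack(B, F) → towers=[E/D/A/C; G/F; H] holding=B
     unstack(C, A) → towers=[E/D/A; G/F/B; H] holding=C  ← match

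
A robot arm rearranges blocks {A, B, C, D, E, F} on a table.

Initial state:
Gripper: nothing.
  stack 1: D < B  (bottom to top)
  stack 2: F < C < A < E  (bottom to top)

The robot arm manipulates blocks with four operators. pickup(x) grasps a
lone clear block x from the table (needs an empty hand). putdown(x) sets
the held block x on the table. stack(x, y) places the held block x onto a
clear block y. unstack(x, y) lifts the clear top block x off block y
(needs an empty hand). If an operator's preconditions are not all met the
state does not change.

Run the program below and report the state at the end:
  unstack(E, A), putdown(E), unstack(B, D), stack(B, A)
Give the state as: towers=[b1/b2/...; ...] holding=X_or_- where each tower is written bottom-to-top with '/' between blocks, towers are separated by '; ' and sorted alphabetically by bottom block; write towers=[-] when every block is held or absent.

towers=[D; E; F/C/A/B] holding=-

step 1 (unstack(E, A)): towers=[D/B; F/C/A] holding=E
step 2 (putdown(E)): towers=[D/B; E; F/C/A] holding=-
step 3 (unstack(B, D)): towers=[D; E; F/C/A] holding=B
step 4 (stack(B, A)): towers=[D; E; F/C/A/B] holding=-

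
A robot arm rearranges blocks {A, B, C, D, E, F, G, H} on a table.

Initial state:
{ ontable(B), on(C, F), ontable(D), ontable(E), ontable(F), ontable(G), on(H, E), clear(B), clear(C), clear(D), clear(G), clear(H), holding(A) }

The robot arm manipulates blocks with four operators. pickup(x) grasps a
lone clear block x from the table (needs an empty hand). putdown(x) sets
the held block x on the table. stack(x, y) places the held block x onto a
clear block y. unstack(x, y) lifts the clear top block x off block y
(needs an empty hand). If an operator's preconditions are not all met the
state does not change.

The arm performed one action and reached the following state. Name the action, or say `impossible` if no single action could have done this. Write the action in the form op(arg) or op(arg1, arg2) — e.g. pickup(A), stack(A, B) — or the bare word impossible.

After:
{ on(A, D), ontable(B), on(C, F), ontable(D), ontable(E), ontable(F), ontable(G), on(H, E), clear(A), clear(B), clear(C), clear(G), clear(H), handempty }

target: towers=[B; D/A; E/H; F/C; G] holding=-
        putdown(A) → towers=[A; B; D; E/H; F/C; G] holding=-
       stack(A, G) → towers=[B; D; E/H; F/C; G/A] holding=-
       stack(A, H) → towers=[B; D; E/H/A; F/C; G] holding=-
       stack(A, B) → towers=[B/A; D; E/H; F/C; G] holding=-
       stack(A, D) → towers=[B; D/A; E/H; F/C; G] holding=-  ← match
       stack(A, C) → towers=[B; D; E/H; F/C/A; G] holding=-

stack(A, D)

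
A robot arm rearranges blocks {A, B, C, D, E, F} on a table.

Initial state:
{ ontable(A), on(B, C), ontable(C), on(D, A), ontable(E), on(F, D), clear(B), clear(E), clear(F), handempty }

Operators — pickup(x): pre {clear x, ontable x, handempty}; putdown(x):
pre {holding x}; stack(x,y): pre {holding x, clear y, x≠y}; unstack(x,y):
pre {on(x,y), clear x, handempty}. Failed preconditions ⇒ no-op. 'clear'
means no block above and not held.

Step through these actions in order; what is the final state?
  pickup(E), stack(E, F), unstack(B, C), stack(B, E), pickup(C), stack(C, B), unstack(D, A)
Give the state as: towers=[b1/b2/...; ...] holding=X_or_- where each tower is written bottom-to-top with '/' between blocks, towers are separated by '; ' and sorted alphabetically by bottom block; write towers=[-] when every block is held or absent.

towers=[A/D/F/E/B/C] holding=-

step 1 (pickup(E)): towers=[A/D/F; C/B] holding=E
step 2 (stack(E, F)): towers=[A/D/F/E; C/B] holding=-
step 3 (unstack(B, C)): towers=[A/D/F/E; C] holding=B
step 4 (stack(B, E)): towers=[A/D/F/E/B; C] holding=-
step 5 (pickup(C)): towers=[A/D/F/E/B] holding=C
step 6 (stack(C, B)): towers=[A/D/F/E/B/C] holding=-
step 7 (unstack(D, A)) [no-op]: towers=[A/D/F/E/B/C] holding=-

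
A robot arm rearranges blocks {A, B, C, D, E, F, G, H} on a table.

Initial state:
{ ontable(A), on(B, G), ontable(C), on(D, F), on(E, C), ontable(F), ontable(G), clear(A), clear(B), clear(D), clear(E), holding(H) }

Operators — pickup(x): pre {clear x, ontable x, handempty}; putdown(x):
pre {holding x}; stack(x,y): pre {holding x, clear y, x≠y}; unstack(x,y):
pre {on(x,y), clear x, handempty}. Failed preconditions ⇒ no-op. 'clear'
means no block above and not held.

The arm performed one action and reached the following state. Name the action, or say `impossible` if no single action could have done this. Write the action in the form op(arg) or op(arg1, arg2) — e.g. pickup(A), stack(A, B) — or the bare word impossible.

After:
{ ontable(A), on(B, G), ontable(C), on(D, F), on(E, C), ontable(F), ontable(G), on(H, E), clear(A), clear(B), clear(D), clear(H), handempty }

stack(H, E)

target: towers=[A; C/E/H; F/D; G/B] holding=-
        putdown(H) → towers=[A; C/E; F/D; G/B; H] holding=-
       stack(H, A) → towers=[A/H; C/E; F/D; G/B] holding=-
       stack(H, E) → towers=[A; C/E/H; F/D; G/B] holding=-  ← match
       stack(H, B) → towers=[A; C/E; F/D; G/B/H] holding=-
       stack(H, D) → towers=[A; C/E; F/D/H; G/B] holding=-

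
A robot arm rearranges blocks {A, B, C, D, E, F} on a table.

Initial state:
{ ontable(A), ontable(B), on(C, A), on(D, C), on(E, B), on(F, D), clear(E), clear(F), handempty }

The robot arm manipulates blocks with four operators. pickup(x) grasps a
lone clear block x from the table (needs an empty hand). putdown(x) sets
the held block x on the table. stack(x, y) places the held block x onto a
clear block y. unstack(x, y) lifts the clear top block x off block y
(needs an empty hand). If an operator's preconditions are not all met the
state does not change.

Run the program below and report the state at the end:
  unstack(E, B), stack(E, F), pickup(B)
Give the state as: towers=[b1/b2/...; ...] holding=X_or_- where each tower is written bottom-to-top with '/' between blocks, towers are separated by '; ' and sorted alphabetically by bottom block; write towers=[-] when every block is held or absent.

towers=[A/C/D/F/E] holding=B

step 1 (unstack(E, B)): towers=[A/C/D/F; B] holding=E
step 2 (stack(E, F)): towers=[A/C/D/F/E; B] holding=-
step 3 (pickup(B)): towers=[A/C/D/F/E] holding=B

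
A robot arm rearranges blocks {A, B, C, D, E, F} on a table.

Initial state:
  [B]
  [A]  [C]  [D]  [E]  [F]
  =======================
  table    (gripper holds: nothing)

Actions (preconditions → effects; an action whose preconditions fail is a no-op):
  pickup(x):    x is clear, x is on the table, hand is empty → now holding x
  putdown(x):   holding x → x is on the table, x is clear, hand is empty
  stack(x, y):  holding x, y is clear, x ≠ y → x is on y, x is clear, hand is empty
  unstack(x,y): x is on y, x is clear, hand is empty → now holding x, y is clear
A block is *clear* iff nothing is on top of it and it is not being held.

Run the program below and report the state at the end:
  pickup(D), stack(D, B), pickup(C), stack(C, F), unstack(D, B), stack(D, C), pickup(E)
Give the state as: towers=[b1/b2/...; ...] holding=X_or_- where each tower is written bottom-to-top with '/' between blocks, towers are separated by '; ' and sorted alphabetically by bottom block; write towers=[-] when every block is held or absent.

step 1 (pickup(D)): towers=[A/B; C; E; F] holding=D
step 2 (stack(D, B)): towers=[A/B/D; C; E; F] holding=-
step 3 (pickup(C)): towers=[A/B/D; E; F] holding=C
step 4 (stack(C, F)): towers=[A/B/D; E; F/C] holding=-
step 5 (unstack(D, B)): towers=[A/B; E; F/C] holding=D
step 6 (stack(D, C)): towers=[A/B; E; F/C/D] holding=-
step 7 (pickup(E)): towers=[A/B; F/C/D] holding=E

towers=[A/B; F/C/D] holding=E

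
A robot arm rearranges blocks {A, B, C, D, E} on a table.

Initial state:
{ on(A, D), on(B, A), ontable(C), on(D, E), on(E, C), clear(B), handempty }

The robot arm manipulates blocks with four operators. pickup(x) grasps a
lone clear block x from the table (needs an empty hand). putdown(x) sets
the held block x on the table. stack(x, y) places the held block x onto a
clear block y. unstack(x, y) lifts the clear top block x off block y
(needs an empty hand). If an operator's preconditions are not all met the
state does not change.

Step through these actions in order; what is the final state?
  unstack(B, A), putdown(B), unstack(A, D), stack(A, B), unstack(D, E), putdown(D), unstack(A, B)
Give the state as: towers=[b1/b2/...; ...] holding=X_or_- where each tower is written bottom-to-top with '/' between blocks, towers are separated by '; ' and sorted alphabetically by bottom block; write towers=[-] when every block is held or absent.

step 1 (unstack(B, A)): towers=[C/E/D/A] holding=B
step 2 (putdown(B)): towers=[B; C/E/D/A] holding=-
step 3 (unstack(A, D)): towers=[B; C/E/D] holding=A
step 4 (stack(A, B)): towers=[B/A; C/E/D] holding=-
step 5 (unstack(D, E)): towers=[B/A; C/E] holding=D
step 6 (putdown(D)): towers=[B/A; C/E; D] holding=-
step 7 (unstack(A, B)): towers=[B; C/E; D] holding=A

towers=[B; C/E; D] holding=A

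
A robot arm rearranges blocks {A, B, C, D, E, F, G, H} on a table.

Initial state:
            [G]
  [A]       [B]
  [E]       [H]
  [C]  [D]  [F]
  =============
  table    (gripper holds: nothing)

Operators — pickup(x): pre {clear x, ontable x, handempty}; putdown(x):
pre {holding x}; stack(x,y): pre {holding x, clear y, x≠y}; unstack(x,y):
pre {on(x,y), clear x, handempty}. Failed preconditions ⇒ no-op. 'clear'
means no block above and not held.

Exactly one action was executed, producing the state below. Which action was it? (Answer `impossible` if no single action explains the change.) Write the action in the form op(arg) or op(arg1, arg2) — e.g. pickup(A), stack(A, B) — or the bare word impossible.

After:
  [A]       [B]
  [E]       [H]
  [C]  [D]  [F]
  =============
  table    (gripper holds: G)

target: towers=[C/E/A; D; F/H/B] holding=G
     unstack(G, B) → towers=[C/E/A; D; F/H/B] holding=G  ← match
     unstack(A, E) → towers=[C/E; D; F/H/B/G] holding=A
         pickup(D) → towers=[C/E/A; F/H/B/G] holding=D

unstack(G, B)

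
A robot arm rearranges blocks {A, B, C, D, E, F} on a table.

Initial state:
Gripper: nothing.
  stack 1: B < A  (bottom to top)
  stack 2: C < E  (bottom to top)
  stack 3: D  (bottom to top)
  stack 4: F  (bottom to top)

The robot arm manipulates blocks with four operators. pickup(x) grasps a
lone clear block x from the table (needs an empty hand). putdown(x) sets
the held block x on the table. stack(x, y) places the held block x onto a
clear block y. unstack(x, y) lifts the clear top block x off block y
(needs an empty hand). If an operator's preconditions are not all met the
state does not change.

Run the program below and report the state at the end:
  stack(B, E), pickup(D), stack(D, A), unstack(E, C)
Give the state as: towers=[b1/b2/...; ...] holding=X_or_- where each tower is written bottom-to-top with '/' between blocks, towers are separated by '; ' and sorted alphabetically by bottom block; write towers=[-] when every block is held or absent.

step 1 (stack(B, E)) [no-op]: towers=[B/A; C/E; D; F] holding=-
step 2 (pickup(D)): towers=[B/A; C/E; F] holding=D
step 3 (stack(D, A)): towers=[B/A/D; C/E; F] holding=-
step 4 (unstack(E, C)): towers=[B/A/D; C; F] holding=E

towers=[B/A/D; C; F] holding=E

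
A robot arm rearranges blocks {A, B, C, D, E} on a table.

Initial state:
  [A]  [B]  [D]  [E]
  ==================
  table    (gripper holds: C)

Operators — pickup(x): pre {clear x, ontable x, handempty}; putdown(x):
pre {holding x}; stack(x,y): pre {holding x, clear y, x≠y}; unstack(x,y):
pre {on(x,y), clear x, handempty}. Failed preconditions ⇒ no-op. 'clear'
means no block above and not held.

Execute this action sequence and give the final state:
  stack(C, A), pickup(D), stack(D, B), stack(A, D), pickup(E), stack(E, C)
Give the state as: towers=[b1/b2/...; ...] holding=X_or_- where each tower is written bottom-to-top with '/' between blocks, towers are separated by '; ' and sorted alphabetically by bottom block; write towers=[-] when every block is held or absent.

towers=[A/C/E; B/D] holding=-

step 1 (stack(C, A)): towers=[A/C; B; D; E] holding=-
step 2 (pickup(D)): towers=[A/C; B; E] holding=D
step 3 (stack(D, B)): towers=[A/C; B/D; E] holding=-
step 4 (stack(A, D)) [no-op]: towers=[A/C; B/D; E] holding=-
step 5 (pickup(E)): towers=[A/C; B/D] holding=E
step 6 (stack(E, C)): towers=[A/C/E; B/D] holding=-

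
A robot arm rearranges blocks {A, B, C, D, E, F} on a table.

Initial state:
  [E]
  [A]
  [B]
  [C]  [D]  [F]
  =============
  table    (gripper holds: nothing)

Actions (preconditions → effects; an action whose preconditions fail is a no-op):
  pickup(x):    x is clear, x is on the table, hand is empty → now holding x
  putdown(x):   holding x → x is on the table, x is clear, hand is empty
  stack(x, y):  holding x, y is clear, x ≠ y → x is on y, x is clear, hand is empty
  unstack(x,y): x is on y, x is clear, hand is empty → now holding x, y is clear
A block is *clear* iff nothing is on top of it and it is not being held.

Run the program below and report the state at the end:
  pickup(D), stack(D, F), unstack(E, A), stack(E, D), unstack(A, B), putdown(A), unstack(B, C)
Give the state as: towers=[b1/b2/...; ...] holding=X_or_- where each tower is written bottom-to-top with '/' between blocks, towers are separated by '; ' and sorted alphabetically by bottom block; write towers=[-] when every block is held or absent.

step 1 (pickup(D)): towers=[C/B/A/E; F] holding=D
step 2 (stack(D, F)): towers=[C/B/A/E; F/D] holding=-
step 3 (unstack(E, A)): towers=[C/B/A; F/D] holding=E
step 4 (stack(E, D)): towers=[C/B/A; F/D/E] holding=-
step 5 (unstack(A, B)): towers=[C/B; F/D/E] holding=A
step 6 (putdown(A)): towers=[A; C/B; F/D/E] holding=-
step 7 (unstack(B, C)): towers=[A; C; F/D/E] holding=B

towers=[A; C; F/D/E] holding=B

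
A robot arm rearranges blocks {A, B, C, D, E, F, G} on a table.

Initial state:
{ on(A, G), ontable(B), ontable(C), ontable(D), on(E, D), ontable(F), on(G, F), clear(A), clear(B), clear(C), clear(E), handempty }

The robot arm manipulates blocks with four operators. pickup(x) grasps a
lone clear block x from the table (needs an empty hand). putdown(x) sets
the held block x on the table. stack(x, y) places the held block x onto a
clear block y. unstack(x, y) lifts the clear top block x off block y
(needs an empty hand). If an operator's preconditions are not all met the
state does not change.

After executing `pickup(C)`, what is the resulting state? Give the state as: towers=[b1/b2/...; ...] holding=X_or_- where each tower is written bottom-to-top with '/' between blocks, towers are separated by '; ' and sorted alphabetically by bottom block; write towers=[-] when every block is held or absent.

towers=[B; D/E; F/G/A] holding=C

before: towers=[B; C; D/E; F/G/A] holding=-
pre[pickup(C)]: clear(C) ok, ontable(C) ok, handempty ok
all met → apply pickup(C)
after:  towers=[B; D/E; F/G/A] holding=C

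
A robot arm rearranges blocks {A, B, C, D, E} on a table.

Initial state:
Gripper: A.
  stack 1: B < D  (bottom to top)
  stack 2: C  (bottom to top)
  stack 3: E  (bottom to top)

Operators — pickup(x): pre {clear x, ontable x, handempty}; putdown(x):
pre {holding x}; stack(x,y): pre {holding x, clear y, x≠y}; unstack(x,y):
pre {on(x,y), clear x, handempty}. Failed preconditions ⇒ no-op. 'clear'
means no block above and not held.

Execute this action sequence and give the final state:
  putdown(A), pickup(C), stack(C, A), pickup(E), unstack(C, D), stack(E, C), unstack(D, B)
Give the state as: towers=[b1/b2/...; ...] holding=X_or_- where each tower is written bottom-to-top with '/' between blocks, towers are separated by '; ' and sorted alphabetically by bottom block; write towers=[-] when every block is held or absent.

step 1 (putdown(A)): towers=[A; B/D; C; E] holding=-
step 2 (pickup(C)): towers=[A; B/D; E] holding=C
step 3 (stack(C, A)): towers=[A/C; B/D; E] holding=-
step 4 (pickup(E)): towers=[A/C; B/D] holding=E
step 5 (unstack(C, D)) [no-op]: towers=[A/C; B/D] holding=E
step 6 (stack(E, C)): towers=[A/C/E; B/D] holding=-
step 7 (unstack(D, B)): towers=[A/C/E; B] holding=D

towers=[A/C/E; B] holding=D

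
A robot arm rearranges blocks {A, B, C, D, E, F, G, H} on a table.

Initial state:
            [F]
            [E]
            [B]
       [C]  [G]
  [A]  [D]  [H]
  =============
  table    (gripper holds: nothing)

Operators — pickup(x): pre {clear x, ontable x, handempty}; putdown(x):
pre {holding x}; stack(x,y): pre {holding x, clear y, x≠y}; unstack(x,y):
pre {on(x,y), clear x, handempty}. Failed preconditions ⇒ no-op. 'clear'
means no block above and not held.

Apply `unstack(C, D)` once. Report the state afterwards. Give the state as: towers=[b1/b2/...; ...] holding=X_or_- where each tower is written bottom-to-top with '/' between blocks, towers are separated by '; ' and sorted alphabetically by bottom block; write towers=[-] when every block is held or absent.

towers=[A; D; H/G/B/E/F] holding=C

before: towers=[A; D/C; H/G/B/E/F] holding=-
pre[unstack(C, D)]: on(C,D) yes, clear(C) yes, handempty yes
all met → apply unstack(C, D)
after:  towers=[A; D; H/G/B/E/F] holding=C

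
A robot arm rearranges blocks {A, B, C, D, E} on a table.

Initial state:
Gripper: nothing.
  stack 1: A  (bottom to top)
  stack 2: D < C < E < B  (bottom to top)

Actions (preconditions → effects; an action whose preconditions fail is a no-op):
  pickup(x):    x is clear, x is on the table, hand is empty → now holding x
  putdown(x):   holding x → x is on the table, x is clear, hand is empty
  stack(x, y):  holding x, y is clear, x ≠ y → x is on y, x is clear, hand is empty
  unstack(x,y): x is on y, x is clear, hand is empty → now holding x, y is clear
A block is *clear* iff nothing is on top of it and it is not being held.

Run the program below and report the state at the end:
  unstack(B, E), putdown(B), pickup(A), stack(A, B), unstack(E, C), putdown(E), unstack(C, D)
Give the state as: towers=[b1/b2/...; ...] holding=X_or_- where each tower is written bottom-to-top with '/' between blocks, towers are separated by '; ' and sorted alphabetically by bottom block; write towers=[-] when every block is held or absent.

towers=[B/A; D; E] holding=C

step 1 (unstack(B, E)): towers=[A; D/C/E] holding=B
step 2 (putdown(B)): towers=[A; B; D/C/E] holding=-
step 3 (pickup(A)): towers=[B; D/C/E] holding=A
step 4 (stack(A, B)): towers=[B/A; D/C/E] holding=-
step 5 (unstack(E, C)): towers=[B/A; D/C] holding=E
step 6 (putdown(E)): towers=[B/A; D/C; E] holding=-
step 7 (unstack(C, D)): towers=[B/A; D; E] holding=C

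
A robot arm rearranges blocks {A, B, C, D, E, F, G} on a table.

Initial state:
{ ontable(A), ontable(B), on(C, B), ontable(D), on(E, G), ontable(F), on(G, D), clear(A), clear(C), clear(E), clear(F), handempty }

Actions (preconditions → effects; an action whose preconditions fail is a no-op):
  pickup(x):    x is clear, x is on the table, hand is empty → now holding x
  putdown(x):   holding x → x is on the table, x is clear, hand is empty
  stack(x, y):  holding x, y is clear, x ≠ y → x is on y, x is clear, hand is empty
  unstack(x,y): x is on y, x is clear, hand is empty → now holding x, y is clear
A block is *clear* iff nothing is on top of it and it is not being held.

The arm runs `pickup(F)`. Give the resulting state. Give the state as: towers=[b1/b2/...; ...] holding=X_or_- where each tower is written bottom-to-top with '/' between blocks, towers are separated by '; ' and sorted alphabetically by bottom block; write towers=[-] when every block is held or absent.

towers=[A; B/C; D/G/E] holding=F

before: towers=[A; B/C; D/G/E; F] holding=-
pre[pickup(F)]: clear(F) yes, ontable(F) yes, handempty yes
all met → apply pickup(F)
after:  towers=[A; B/C; D/G/E] holding=F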